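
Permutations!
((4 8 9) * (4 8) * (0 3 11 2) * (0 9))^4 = (0 9 11)(2 3 8) = [9, 1, 3, 8, 4, 5, 6, 7, 2, 11, 10, 0]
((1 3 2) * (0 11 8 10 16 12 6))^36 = (0 11 8 10 16 12 6) = [11, 1, 2, 3, 4, 5, 0, 7, 10, 9, 16, 8, 6, 13, 14, 15, 12]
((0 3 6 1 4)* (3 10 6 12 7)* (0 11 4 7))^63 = (12)(4 11) = [0, 1, 2, 3, 11, 5, 6, 7, 8, 9, 10, 4, 12]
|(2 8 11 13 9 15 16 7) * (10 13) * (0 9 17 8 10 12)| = |(0 9 15 16 7 2 10 13 17 8 11 12)| = 12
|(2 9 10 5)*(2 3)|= |(2 9 10 5 3)|= 5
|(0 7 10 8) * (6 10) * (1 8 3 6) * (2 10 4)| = 20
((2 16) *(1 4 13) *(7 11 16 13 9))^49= [0, 4, 13, 3, 9, 5, 6, 11, 8, 7, 10, 16, 12, 1, 14, 15, 2]= (1 4 9 7 11 16 2 13)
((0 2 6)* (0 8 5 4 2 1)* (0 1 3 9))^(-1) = [9, 1, 4, 0, 5, 8, 2, 7, 6, 3] = (0 9 3)(2 4 5 8 6)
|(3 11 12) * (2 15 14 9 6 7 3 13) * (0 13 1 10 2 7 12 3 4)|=8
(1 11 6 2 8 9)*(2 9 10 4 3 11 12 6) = [0, 12, 8, 11, 3, 5, 9, 7, 10, 1, 4, 2, 6] = (1 12 6 9)(2 8 10 4 3 11)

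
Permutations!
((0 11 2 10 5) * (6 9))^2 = (0 2 5 11 10) = [2, 1, 5, 3, 4, 11, 6, 7, 8, 9, 0, 10]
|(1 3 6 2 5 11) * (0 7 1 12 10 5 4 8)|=8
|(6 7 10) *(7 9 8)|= |(6 9 8 7 10)|= 5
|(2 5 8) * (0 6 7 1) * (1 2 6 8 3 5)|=|(0 8 6 7 2 1)(3 5)|=6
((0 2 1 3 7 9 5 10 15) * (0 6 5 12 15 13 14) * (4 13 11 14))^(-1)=[14, 2, 0, 1, 13, 6, 15, 3, 8, 7, 5, 10, 9, 4, 11, 12]=(0 14 11 10 5 6 15 12 9 7 3 1 2)(4 13)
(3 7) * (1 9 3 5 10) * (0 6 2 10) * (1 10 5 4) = (10)(0 6 2 5)(1 9 3 7 4) = [6, 9, 5, 7, 1, 0, 2, 4, 8, 3, 10]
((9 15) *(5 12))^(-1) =[0, 1, 2, 3, 4, 12, 6, 7, 8, 15, 10, 11, 5, 13, 14, 9] =(5 12)(9 15)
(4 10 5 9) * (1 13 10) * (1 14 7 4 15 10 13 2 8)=(1 2 8)(4 14 7)(5 9 15 10)=[0, 2, 8, 3, 14, 9, 6, 4, 1, 15, 5, 11, 12, 13, 7, 10]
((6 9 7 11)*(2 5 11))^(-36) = (11) = [0, 1, 2, 3, 4, 5, 6, 7, 8, 9, 10, 11]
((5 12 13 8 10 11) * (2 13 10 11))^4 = (2 5 13 12 8 10 11) = [0, 1, 5, 3, 4, 13, 6, 7, 10, 9, 11, 2, 8, 12]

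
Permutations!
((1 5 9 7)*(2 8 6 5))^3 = (1 6 7 8 9 2 5) = [0, 6, 5, 3, 4, 1, 7, 8, 9, 2]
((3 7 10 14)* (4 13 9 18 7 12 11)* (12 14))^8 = (18) = [0, 1, 2, 3, 4, 5, 6, 7, 8, 9, 10, 11, 12, 13, 14, 15, 16, 17, 18]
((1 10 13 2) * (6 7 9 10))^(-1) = (1 2 13 10 9 7 6) = [0, 2, 13, 3, 4, 5, 1, 6, 8, 7, 9, 11, 12, 10]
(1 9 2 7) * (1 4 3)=[0, 9, 7, 1, 3, 5, 6, 4, 8, 2]=(1 9 2 7 4 3)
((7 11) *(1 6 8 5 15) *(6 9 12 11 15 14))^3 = [0, 11, 2, 3, 4, 8, 14, 9, 6, 7, 10, 1, 15, 13, 5, 12] = (1 11)(5 8 6 14)(7 9)(12 15)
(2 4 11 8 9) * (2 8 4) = (4 11)(8 9) = [0, 1, 2, 3, 11, 5, 6, 7, 9, 8, 10, 4]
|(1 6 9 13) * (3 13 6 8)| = |(1 8 3 13)(6 9)| = 4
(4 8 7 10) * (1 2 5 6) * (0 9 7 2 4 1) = (0 9 7 10 1 4 8 2 5 6) = [9, 4, 5, 3, 8, 6, 0, 10, 2, 7, 1]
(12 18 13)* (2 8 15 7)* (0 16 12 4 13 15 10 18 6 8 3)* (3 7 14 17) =[16, 1, 7, 0, 13, 5, 8, 2, 10, 9, 18, 11, 6, 4, 17, 14, 12, 3, 15] =(0 16 12 6 8 10 18 15 14 17 3)(2 7)(4 13)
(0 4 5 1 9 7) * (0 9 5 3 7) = [4, 5, 2, 7, 3, 1, 6, 9, 8, 0] = (0 4 3 7 9)(1 5)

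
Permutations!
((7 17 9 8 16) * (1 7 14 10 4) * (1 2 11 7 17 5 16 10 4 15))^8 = (1 9 10)(2 11 7 5 16 14 4)(8 15 17) = [0, 9, 11, 3, 2, 16, 6, 5, 15, 10, 1, 7, 12, 13, 4, 17, 14, 8]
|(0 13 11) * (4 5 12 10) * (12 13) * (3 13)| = 8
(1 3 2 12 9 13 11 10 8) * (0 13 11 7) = (0 13 7)(1 3 2 12 9 11 10 8) = [13, 3, 12, 2, 4, 5, 6, 0, 1, 11, 8, 10, 9, 7]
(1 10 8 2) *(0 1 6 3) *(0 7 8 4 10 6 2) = [1, 6, 2, 7, 10, 5, 3, 8, 0, 9, 4] = (0 1 6 3 7 8)(4 10)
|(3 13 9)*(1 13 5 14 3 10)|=12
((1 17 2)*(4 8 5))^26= (1 2 17)(4 5 8)= [0, 2, 17, 3, 5, 8, 6, 7, 4, 9, 10, 11, 12, 13, 14, 15, 16, 1]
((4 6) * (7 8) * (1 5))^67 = (1 5)(4 6)(7 8) = [0, 5, 2, 3, 6, 1, 4, 8, 7]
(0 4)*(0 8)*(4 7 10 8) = [7, 1, 2, 3, 4, 5, 6, 10, 0, 9, 8] = (0 7 10 8)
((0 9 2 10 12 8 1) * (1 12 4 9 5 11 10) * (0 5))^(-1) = (1 2 9 4 10 11 5)(8 12) = [0, 2, 9, 3, 10, 1, 6, 7, 12, 4, 11, 5, 8]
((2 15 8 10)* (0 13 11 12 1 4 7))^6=[7, 12, 8, 3, 1, 5, 6, 4, 2, 9, 15, 13, 11, 0, 14, 10]=(0 7 4 1 12 11 13)(2 8)(10 15)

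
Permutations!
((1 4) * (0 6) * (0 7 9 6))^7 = (1 4)(6 7 9) = [0, 4, 2, 3, 1, 5, 7, 9, 8, 6]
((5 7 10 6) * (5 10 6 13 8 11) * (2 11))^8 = (13) = [0, 1, 2, 3, 4, 5, 6, 7, 8, 9, 10, 11, 12, 13]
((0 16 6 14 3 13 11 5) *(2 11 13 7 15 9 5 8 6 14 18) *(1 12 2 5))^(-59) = [16, 12, 11, 7, 4, 0, 18, 15, 6, 1, 10, 8, 2, 13, 3, 9, 14, 17, 5] = (0 16 14 3 7 15 9 1 12 2 11 8 6 18 5)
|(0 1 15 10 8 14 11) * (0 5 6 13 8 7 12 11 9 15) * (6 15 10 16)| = 12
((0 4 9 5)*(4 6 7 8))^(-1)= (0 5 9 4 8 7 6)= [5, 1, 2, 3, 8, 9, 0, 6, 7, 4]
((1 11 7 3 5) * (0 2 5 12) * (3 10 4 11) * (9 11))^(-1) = [12, 5, 0, 1, 10, 2, 6, 11, 8, 4, 7, 9, 3] = (0 12 3 1 5 2)(4 10 7 11 9)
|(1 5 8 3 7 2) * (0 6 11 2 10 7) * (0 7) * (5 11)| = 21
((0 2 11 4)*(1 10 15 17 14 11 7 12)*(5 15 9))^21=(0 15 12 11 9 2 17 1 4 5 7 14 10)=[15, 4, 17, 3, 5, 7, 6, 14, 8, 2, 0, 9, 11, 13, 10, 12, 16, 1]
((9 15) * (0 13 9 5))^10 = (15) = [0, 1, 2, 3, 4, 5, 6, 7, 8, 9, 10, 11, 12, 13, 14, 15]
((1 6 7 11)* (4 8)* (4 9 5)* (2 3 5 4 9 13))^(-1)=(1 11 7 6)(2 13 8 4 9 5 3)=[0, 11, 13, 2, 9, 3, 1, 6, 4, 5, 10, 7, 12, 8]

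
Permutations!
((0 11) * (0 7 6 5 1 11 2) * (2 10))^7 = (0 10 2)(1 7 5 11 6) = [10, 7, 0, 3, 4, 11, 1, 5, 8, 9, 2, 6]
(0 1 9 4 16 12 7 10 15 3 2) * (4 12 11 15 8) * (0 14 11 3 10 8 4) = (0 1 9 12 7 8)(2 14 11 15 10 4 16 3) = [1, 9, 14, 2, 16, 5, 6, 8, 0, 12, 4, 15, 7, 13, 11, 10, 3]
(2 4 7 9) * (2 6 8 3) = (2 4 7 9 6 8 3) = [0, 1, 4, 2, 7, 5, 8, 9, 3, 6]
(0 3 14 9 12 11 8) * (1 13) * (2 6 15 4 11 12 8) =(0 3 14 9 8)(1 13)(2 6 15 4 11) =[3, 13, 6, 14, 11, 5, 15, 7, 0, 8, 10, 2, 12, 1, 9, 4]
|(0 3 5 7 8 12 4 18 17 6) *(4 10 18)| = |(0 3 5 7 8 12 10 18 17 6)| = 10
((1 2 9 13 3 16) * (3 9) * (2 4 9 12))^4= [0, 12, 4, 9, 2, 5, 6, 7, 8, 3, 10, 11, 1, 16, 14, 15, 13]= (1 12)(2 4)(3 9)(13 16)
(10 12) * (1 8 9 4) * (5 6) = (1 8 9 4)(5 6)(10 12) = [0, 8, 2, 3, 1, 6, 5, 7, 9, 4, 12, 11, 10]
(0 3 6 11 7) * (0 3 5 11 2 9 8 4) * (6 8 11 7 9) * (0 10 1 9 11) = (11)(0 5 7 3 8 4 10 1 9)(2 6) = [5, 9, 6, 8, 10, 7, 2, 3, 4, 0, 1, 11]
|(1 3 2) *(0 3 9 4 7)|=7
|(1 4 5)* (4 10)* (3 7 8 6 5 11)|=9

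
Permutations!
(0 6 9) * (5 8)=(0 6 9)(5 8)=[6, 1, 2, 3, 4, 8, 9, 7, 5, 0]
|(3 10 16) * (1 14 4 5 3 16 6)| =|(16)(1 14 4 5 3 10 6)| =7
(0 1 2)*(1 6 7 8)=(0 6 7 8 1 2)=[6, 2, 0, 3, 4, 5, 7, 8, 1]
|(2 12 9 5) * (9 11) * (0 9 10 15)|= |(0 9 5 2 12 11 10 15)|= 8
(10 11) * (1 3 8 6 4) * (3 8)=[0, 8, 2, 3, 1, 5, 4, 7, 6, 9, 11, 10]=(1 8 6 4)(10 11)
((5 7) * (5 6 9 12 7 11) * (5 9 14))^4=(5 7 11 6 9 14 12)=[0, 1, 2, 3, 4, 7, 9, 11, 8, 14, 10, 6, 5, 13, 12]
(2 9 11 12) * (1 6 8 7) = (1 6 8 7)(2 9 11 12) = [0, 6, 9, 3, 4, 5, 8, 1, 7, 11, 10, 12, 2]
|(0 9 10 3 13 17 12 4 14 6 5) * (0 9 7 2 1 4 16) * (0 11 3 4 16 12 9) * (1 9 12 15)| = |(0 7 2 9 10 4 14 6 5)(1 16 11 3 13 17 12 15)| = 72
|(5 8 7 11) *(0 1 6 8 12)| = 8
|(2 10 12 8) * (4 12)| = 5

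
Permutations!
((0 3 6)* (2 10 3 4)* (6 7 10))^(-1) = [6, 1, 4, 10, 0, 5, 2, 3, 8, 9, 7] = (0 6 2 4)(3 10 7)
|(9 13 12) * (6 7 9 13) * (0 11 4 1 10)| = |(0 11 4 1 10)(6 7 9)(12 13)| = 30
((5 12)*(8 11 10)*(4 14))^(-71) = [0, 1, 2, 3, 14, 12, 6, 7, 11, 9, 8, 10, 5, 13, 4] = (4 14)(5 12)(8 11 10)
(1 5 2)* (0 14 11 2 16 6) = [14, 5, 1, 3, 4, 16, 0, 7, 8, 9, 10, 2, 12, 13, 11, 15, 6] = (0 14 11 2 1 5 16 6)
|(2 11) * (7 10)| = 2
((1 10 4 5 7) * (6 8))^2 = (1 4 7 10 5) = [0, 4, 2, 3, 7, 1, 6, 10, 8, 9, 5]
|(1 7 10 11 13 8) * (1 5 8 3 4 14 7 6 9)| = 42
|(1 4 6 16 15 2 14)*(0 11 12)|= |(0 11 12)(1 4 6 16 15 2 14)|= 21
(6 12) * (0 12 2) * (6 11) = (0 12 11 6 2) = [12, 1, 0, 3, 4, 5, 2, 7, 8, 9, 10, 6, 11]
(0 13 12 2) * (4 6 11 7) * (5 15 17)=(0 13 12 2)(4 6 11 7)(5 15 17)=[13, 1, 0, 3, 6, 15, 11, 4, 8, 9, 10, 7, 2, 12, 14, 17, 16, 5]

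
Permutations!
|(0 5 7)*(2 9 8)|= |(0 5 7)(2 9 8)|= 3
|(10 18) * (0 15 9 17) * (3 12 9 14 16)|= 8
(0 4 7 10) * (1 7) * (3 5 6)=(0 4 1 7 10)(3 5 6)=[4, 7, 2, 5, 1, 6, 3, 10, 8, 9, 0]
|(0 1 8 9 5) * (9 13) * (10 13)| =7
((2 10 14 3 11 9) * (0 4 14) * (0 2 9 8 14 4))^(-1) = (2 10)(3 14 8 11) = [0, 1, 10, 14, 4, 5, 6, 7, 11, 9, 2, 3, 12, 13, 8]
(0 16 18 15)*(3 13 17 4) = [16, 1, 2, 13, 3, 5, 6, 7, 8, 9, 10, 11, 12, 17, 14, 0, 18, 4, 15] = (0 16 18 15)(3 13 17 4)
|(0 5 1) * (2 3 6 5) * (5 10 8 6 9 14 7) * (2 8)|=|(0 8 6 10 2 3 9 14 7 5 1)|=11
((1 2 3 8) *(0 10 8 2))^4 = (10) = [0, 1, 2, 3, 4, 5, 6, 7, 8, 9, 10]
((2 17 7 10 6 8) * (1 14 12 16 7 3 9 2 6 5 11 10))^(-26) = (1 7 16 12 14)(2 3)(5 11 10)(9 17) = [0, 7, 3, 2, 4, 11, 6, 16, 8, 17, 5, 10, 14, 13, 1, 15, 12, 9]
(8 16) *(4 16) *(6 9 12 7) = (4 16 8)(6 9 12 7) = [0, 1, 2, 3, 16, 5, 9, 6, 4, 12, 10, 11, 7, 13, 14, 15, 8]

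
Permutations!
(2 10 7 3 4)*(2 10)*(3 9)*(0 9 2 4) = (0 9 3)(2 4 10 7) = [9, 1, 4, 0, 10, 5, 6, 2, 8, 3, 7]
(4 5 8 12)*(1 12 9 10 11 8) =[0, 12, 2, 3, 5, 1, 6, 7, 9, 10, 11, 8, 4] =(1 12 4 5)(8 9 10 11)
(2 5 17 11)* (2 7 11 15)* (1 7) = (1 7 11)(2 5 17 15) = [0, 7, 5, 3, 4, 17, 6, 11, 8, 9, 10, 1, 12, 13, 14, 2, 16, 15]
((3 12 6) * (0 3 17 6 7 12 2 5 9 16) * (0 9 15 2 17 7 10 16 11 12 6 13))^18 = (0 17)(3 13)(9 10 11 16 12) = [17, 1, 2, 13, 4, 5, 6, 7, 8, 10, 11, 16, 9, 3, 14, 15, 12, 0]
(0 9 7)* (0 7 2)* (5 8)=(0 9 2)(5 8)=[9, 1, 0, 3, 4, 8, 6, 7, 5, 2]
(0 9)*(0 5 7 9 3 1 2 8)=(0 3 1 2 8)(5 7 9)=[3, 2, 8, 1, 4, 7, 6, 9, 0, 5]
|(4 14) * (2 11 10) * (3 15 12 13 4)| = 6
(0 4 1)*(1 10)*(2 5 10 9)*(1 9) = [4, 0, 5, 3, 1, 10, 6, 7, 8, 2, 9] = (0 4 1)(2 5 10 9)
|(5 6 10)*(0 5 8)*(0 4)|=6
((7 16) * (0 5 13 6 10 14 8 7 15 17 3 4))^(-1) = (0 4 3 17 15 16 7 8 14 10 6 13 5) = [4, 1, 2, 17, 3, 0, 13, 8, 14, 9, 6, 11, 12, 5, 10, 16, 7, 15]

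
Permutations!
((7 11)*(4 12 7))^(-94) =(4 7)(11 12) =[0, 1, 2, 3, 7, 5, 6, 4, 8, 9, 10, 12, 11]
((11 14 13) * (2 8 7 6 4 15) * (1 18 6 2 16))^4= (1 15 6)(2 8 7)(4 18 16)(11 14 13)= [0, 15, 8, 3, 18, 5, 1, 2, 7, 9, 10, 14, 12, 11, 13, 6, 4, 17, 16]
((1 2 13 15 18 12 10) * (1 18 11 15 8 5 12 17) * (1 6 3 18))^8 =[0, 2, 13, 3, 4, 12, 6, 7, 5, 9, 1, 11, 10, 8, 14, 15, 16, 17, 18] =(18)(1 2 13 8 5 12 10)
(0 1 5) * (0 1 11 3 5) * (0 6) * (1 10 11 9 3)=[9, 6, 2, 5, 4, 10, 0, 7, 8, 3, 11, 1]=(0 9 3 5 10 11 1 6)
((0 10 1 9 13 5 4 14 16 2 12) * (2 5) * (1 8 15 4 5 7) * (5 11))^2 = (0 8 4 16 1 13 12 10 15 14 7 9 2) = [8, 13, 0, 3, 16, 5, 6, 9, 4, 2, 15, 11, 10, 12, 7, 14, 1]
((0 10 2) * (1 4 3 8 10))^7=(10)=[0, 1, 2, 3, 4, 5, 6, 7, 8, 9, 10]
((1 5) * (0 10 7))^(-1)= (0 7 10)(1 5)= [7, 5, 2, 3, 4, 1, 6, 10, 8, 9, 0]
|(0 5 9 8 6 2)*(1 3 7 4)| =12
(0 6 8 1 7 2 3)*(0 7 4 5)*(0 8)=(0 6)(1 4 5 8)(2 3 7)=[6, 4, 3, 7, 5, 8, 0, 2, 1]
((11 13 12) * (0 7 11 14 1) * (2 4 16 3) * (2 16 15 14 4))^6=(16)(0 15 13)(1 4 11)(7 14 12)=[15, 4, 2, 3, 11, 5, 6, 14, 8, 9, 10, 1, 7, 0, 12, 13, 16]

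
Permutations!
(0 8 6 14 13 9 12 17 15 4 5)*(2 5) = (0 8 6 14 13 9 12 17 15 4 2 5) = [8, 1, 5, 3, 2, 0, 14, 7, 6, 12, 10, 11, 17, 9, 13, 4, 16, 15]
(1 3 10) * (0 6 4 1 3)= (0 6 4 1)(3 10)= [6, 0, 2, 10, 1, 5, 4, 7, 8, 9, 3]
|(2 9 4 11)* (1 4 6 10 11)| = |(1 4)(2 9 6 10 11)| = 10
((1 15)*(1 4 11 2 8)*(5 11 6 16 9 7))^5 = (1 9 8 16 2 6 11 4 5 15 7) = [0, 9, 6, 3, 5, 15, 11, 1, 16, 8, 10, 4, 12, 13, 14, 7, 2]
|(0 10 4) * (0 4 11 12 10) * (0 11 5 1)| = |(0 11 12 10 5 1)| = 6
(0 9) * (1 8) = [9, 8, 2, 3, 4, 5, 6, 7, 1, 0] = (0 9)(1 8)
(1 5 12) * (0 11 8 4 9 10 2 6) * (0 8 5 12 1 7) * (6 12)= (0 11 5 1 6 8 4 9 10 2 12 7)= [11, 6, 12, 3, 9, 1, 8, 0, 4, 10, 2, 5, 7]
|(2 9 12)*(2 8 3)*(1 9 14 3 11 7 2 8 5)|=12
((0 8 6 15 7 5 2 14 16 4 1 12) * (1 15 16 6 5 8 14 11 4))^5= (0 12 1 16 6 14)(2 8 15 11 5 7 4)= [12, 16, 8, 3, 2, 7, 14, 4, 15, 9, 10, 5, 1, 13, 0, 11, 6]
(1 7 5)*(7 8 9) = (1 8 9 7 5) = [0, 8, 2, 3, 4, 1, 6, 5, 9, 7]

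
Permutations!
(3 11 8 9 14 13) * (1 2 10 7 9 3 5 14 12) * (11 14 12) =(1 2 10 7 9 11 8 3 14 13 5 12) =[0, 2, 10, 14, 4, 12, 6, 9, 3, 11, 7, 8, 1, 5, 13]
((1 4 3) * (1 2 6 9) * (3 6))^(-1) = [0, 9, 3, 2, 1, 5, 4, 7, 8, 6] = (1 9 6 4)(2 3)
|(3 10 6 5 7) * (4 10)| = |(3 4 10 6 5 7)| = 6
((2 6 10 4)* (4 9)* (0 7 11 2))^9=[7, 1, 6, 3, 0, 5, 10, 11, 8, 4, 9, 2]=(0 7 11 2 6 10 9 4)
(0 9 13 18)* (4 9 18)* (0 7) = (0 18 7)(4 9 13) = [18, 1, 2, 3, 9, 5, 6, 0, 8, 13, 10, 11, 12, 4, 14, 15, 16, 17, 7]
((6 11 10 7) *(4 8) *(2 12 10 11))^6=(2 12 10 7 6)=[0, 1, 12, 3, 4, 5, 2, 6, 8, 9, 7, 11, 10]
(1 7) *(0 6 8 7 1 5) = (0 6 8 7 5) = [6, 1, 2, 3, 4, 0, 8, 5, 7]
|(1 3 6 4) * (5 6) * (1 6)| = |(1 3 5)(4 6)| = 6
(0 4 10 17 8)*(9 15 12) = (0 4 10 17 8)(9 15 12) = [4, 1, 2, 3, 10, 5, 6, 7, 0, 15, 17, 11, 9, 13, 14, 12, 16, 8]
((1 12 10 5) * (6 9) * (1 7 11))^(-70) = [0, 10, 2, 3, 4, 11, 6, 1, 8, 9, 7, 12, 5] = (1 10 7)(5 11 12)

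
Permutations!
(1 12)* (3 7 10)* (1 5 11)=[0, 12, 2, 7, 4, 11, 6, 10, 8, 9, 3, 1, 5]=(1 12 5 11)(3 7 10)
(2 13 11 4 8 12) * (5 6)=(2 13 11 4 8 12)(5 6)=[0, 1, 13, 3, 8, 6, 5, 7, 12, 9, 10, 4, 2, 11]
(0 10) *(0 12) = (0 10 12) = [10, 1, 2, 3, 4, 5, 6, 7, 8, 9, 12, 11, 0]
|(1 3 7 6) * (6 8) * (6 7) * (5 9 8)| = 12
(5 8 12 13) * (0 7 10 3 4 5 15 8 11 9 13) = (0 7 10 3 4 5 11 9 13 15 8 12) = [7, 1, 2, 4, 5, 11, 6, 10, 12, 13, 3, 9, 0, 15, 14, 8]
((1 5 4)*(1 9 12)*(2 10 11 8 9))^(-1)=(1 12 9 8 11 10 2 4 5)=[0, 12, 4, 3, 5, 1, 6, 7, 11, 8, 2, 10, 9]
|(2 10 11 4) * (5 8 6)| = |(2 10 11 4)(5 8 6)| = 12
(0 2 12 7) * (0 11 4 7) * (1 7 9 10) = (0 2 12)(1 7 11 4 9 10) = [2, 7, 12, 3, 9, 5, 6, 11, 8, 10, 1, 4, 0]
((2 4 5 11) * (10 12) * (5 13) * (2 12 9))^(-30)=[0, 1, 13, 3, 5, 12, 6, 7, 8, 4, 2, 10, 9, 11]=(2 13 11 10)(4 5 12 9)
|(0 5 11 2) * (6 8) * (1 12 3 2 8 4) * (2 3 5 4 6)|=8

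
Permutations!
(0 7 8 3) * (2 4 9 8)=(0 7 2 4 9 8 3)=[7, 1, 4, 0, 9, 5, 6, 2, 3, 8]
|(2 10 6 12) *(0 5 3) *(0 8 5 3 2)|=8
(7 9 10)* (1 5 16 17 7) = (1 5 16 17 7 9 10) = [0, 5, 2, 3, 4, 16, 6, 9, 8, 10, 1, 11, 12, 13, 14, 15, 17, 7]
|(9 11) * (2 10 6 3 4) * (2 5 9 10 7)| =14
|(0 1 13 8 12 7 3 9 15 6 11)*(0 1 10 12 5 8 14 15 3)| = |(0 10 12 7)(1 13 14 15 6 11)(3 9)(5 8)| = 12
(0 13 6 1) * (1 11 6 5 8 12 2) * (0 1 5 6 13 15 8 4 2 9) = (0 15 8 12 9)(2 5 4)(6 11 13) = [15, 1, 5, 3, 2, 4, 11, 7, 12, 0, 10, 13, 9, 6, 14, 8]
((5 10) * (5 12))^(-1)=(5 12 10)=[0, 1, 2, 3, 4, 12, 6, 7, 8, 9, 5, 11, 10]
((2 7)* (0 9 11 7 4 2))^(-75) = (0 9 11 7)(2 4) = [9, 1, 4, 3, 2, 5, 6, 0, 8, 11, 10, 7]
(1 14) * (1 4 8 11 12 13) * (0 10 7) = (0 10 7)(1 14 4 8 11 12 13) = [10, 14, 2, 3, 8, 5, 6, 0, 11, 9, 7, 12, 13, 1, 4]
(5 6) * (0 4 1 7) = (0 4 1 7)(5 6) = [4, 7, 2, 3, 1, 6, 5, 0]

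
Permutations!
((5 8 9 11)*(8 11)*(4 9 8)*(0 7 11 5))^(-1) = [11, 1, 2, 3, 9, 5, 6, 0, 8, 4, 10, 7] = (0 11 7)(4 9)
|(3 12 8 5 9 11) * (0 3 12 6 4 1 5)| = 10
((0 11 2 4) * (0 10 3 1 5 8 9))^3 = (0 4 1 9 2 3 8 11 10 5) = [4, 9, 3, 8, 1, 0, 6, 7, 11, 2, 5, 10]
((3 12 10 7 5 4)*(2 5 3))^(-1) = (2 4 5)(3 7 10 12) = [0, 1, 4, 7, 5, 2, 6, 10, 8, 9, 12, 11, 3]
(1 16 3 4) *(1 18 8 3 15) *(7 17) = (1 16 15)(3 4 18 8)(7 17) = [0, 16, 2, 4, 18, 5, 6, 17, 3, 9, 10, 11, 12, 13, 14, 1, 15, 7, 8]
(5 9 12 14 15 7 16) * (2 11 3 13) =(2 11 3 13)(5 9 12 14 15 7 16) =[0, 1, 11, 13, 4, 9, 6, 16, 8, 12, 10, 3, 14, 2, 15, 7, 5]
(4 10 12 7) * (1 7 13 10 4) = [0, 7, 2, 3, 4, 5, 6, 1, 8, 9, 12, 11, 13, 10] = (1 7)(10 12 13)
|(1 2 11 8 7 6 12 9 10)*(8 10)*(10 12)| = 9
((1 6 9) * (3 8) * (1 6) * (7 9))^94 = (6 7 9) = [0, 1, 2, 3, 4, 5, 7, 9, 8, 6]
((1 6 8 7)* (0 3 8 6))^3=(0 7 3 1 8)=[7, 8, 2, 1, 4, 5, 6, 3, 0]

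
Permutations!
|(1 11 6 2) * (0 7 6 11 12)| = 6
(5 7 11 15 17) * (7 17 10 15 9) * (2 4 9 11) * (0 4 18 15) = (0 4 9 7 2 18 15 10)(5 17) = [4, 1, 18, 3, 9, 17, 6, 2, 8, 7, 0, 11, 12, 13, 14, 10, 16, 5, 15]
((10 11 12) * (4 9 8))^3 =(12) =[0, 1, 2, 3, 4, 5, 6, 7, 8, 9, 10, 11, 12]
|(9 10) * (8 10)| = 3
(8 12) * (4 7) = (4 7)(8 12) = [0, 1, 2, 3, 7, 5, 6, 4, 12, 9, 10, 11, 8]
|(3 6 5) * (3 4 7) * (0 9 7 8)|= |(0 9 7 3 6 5 4 8)|= 8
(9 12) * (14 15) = (9 12)(14 15) = [0, 1, 2, 3, 4, 5, 6, 7, 8, 12, 10, 11, 9, 13, 15, 14]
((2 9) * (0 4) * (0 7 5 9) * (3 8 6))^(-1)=(0 2 9 5 7 4)(3 6 8)=[2, 1, 9, 6, 0, 7, 8, 4, 3, 5]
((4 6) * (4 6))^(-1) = (6) = [0, 1, 2, 3, 4, 5, 6]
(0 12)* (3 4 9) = (0 12)(3 4 9) = [12, 1, 2, 4, 9, 5, 6, 7, 8, 3, 10, 11, 0]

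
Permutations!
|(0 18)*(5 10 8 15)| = 4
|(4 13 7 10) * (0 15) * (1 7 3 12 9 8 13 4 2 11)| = |(0 15)(1 7 10 2 11)(3 12 9 8 13)| = 10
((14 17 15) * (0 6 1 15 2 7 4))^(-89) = (0 6 1 15 14 17 2 7 4) = [6, 15, 7, 3, 0, 5, 1, 4, 8, 9, 10, 11, 12, 13, 17, 14, 16, 2]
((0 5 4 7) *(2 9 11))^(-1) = [7, 1, 11, 3, 5, 0, 6, 4, 8, 2, 10, 9] = (0 7 4 5)(2 11 9)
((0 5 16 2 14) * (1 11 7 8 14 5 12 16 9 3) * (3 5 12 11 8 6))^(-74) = [8, 6, 12, 7, 4, 5, 11, 0, 3, 9, 10, 14, 16, 13, 1, 15, 2] = (0 8 3 7)(1 6 11 14)(2 12 16)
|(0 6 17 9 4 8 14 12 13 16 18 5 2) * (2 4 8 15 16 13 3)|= |(0 6 17 9 8 14 12 3 2)(4 15 16 18 5)|= 45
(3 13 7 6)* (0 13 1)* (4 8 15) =(0 13 7 6 3 1)(4 8 15) =[13, 0, 2, 1, 8, 5, 3, 6, 15, 9, 10, 11, 12, 7, 14, 4]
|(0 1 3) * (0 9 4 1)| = 4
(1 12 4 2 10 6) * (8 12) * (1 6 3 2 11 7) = (1 8 12 4 11 7)(2 10 3) = [0, 8, 10, 2, 11, 5, 6, 1, 12, 9, 3, 7, 4]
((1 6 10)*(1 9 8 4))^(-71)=(1 6 10 9 8 4)=[0, 6, 2, 3, 1, 5, 10, 7, 4, 8, 9]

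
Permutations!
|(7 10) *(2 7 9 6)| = 5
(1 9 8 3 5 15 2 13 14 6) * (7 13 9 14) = (1 14 6)(2 9 8 3 5 15)(7 13) = [0, 14, 9, 5, 4, 15, 1, 13, 3, 8, 10, 11, 12, 7, 6, 2]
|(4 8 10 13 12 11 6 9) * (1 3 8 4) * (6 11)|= |(1 3 8 10 13 12 6 9)|= 8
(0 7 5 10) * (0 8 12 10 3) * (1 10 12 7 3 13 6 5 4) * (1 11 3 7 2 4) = (0 7 1 10 8 2 4 11 3)(5 13 6) = [7, 10, 4, 0, 11, 13, 5, 1, 2, 9, 8, 3, 12, 6]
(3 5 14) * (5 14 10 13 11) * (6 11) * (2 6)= (2 6 11 5 10 13)(3 14)= [0, 1, 6, 14, 4, 10, 11, 7, 8, 9, 13, 5, 12, 2, 3]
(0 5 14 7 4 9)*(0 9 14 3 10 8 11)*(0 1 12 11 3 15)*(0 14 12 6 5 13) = (0 13)(1 6 5 15 14 7 4 12 11)(3 10 8) = [13, 6, 2, 10, 12, 15, 5, 4, 3, 9, 8, 1, 11, 0, 7, 14]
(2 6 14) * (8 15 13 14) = (2 6 8 15 13 14) = [0, 1, 6, 3, 4, 5, 8, 7, 15, 9, 10, 11, 12, 14, 2, 13]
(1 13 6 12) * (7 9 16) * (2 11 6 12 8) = [0, 13, 11, 3, 4, 5, 8, 9, 2, 16, 10, 6, 1, 12, 14, 15, 7] = (1 13 12)(2 11 6 8)(7 9 16)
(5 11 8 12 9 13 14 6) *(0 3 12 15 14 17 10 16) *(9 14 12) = [3, 1, 2, 9, 4, 11, 5, 7, 15, 13, 16, 8, 14, 17, 6, 12, 0, 10] = (0 3 9 13 17 10 16)(5 11 8 15 12 14 6)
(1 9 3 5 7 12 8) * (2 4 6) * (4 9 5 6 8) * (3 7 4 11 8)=(1 5 4 3 6 2 9 7 12 11 8)=[0, 5, 9, 6, 3, 4, 2, 12, 1, 7, 10, 8, 11]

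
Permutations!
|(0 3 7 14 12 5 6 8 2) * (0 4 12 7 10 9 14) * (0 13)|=|(0 3 10 9 14 7 13)(2 4 12 5 6 8)|=42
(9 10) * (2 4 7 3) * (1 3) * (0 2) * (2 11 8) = (0 11 8 2 4 7 1 3)(9 10) = [11, 3, 4, 0, 7, 5, 6, 1, 2, 10, 9, 8]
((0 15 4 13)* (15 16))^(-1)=(0 13 4 15 16)=[13, 1, 2, 3, 15, 5, 6, 7, 8, 9, 10, 11, 12, 4, 14, 16, 0]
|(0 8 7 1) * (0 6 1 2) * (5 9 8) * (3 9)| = 14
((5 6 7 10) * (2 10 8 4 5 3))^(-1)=(2 3 10)(4 8 7 6 5)=[0, 1, 3, 10, 8, 4, 5, 6, 7, 9, 2]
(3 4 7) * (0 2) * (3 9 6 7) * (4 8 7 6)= (0 2)(3 8 7 9 4)= [2, 1, 0, 8, 3, 5, 6, 9, 7, 4]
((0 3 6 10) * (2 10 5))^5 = (0 10 2 5 6 3) = [10, 1, 5, 0, 4, 6, 3, 7, 8, 9, 2]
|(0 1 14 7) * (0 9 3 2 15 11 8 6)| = 11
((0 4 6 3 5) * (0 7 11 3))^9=(3 5 7 11)=[0, 1, 2, 5, 4, 7, 6, 11, 8, 9, 10, 3]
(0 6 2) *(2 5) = (0 6 5 2) = [6, 1, 0, 3, 4, 2, 5]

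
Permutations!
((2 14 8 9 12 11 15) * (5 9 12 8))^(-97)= (2 15 11 12 8 9 5 14)= [0, 1, 15, 3, 4, 14, 6, 7, 9, 5, 10, 12, 8, 13, 2, 11]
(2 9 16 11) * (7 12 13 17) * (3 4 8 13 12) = [0, 1, 9, 4, 8, 5, 6, 3, 13, 16, 10, 2, 12, 17, 14, 15, 11, 7] = (2 9 16 11)(3 4 8 13 17 7)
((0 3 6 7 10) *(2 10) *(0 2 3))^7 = (2 10)(3 6 7) = [0, 1, 10, 6, 4, 5, 7, 3, 8, 9, 2]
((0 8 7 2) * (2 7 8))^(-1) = [2, 1, 0, 3, 4, 5, 6, 7, 8] = (8)(0 2)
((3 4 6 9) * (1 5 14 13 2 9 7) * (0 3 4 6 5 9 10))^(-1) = (0 10 2 13 14 5 4 9 1 7 6 3) = [10, 7, 13, 0, 9, 4, 3, 6, 8, 1, 2, 11, 12, 14, 5]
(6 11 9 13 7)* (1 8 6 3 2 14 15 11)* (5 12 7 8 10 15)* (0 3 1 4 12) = [3, 10, 14, 2, 12, 0, 4, 1, 6, 13, 15, 9, 7, 8, 5, 11] = (0 3 2 14 5)(1 10 15 11 9 13 8 6 4 12 7)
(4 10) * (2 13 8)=[0, 1, 13, 3, 10, 5, 6, 7, 2, 9, 4, 11, 12, 8]=(2 13 8)(4 10)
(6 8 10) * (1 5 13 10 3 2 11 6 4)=(1 5 13 10 4)(2 11 6 8 3)=[0, 5, 11, 2, 1, 13, 8, 7, 3, 9, 4, 6, 12, 10]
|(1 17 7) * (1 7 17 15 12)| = 3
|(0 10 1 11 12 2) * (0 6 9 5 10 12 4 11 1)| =14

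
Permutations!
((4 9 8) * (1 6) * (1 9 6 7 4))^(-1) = (1 8 9 6 4 7) = [0, 8, 2, 3, 7, 5, 4, 1, 9, 6]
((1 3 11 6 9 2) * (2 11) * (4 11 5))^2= (1 2 3)(4 6 5 11 9)= [0, 2, 3, 1, 6, 11, 5, 7, 8, 4, 10, 9]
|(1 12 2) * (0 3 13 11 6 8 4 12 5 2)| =24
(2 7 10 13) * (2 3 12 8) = (2 7 10 13 3 12 8) = [0, 1, 7, 12, 4, 5, 6, 10, 2, 9, 13, 11, 8, 3]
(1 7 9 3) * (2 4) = (1 7 9 3)(2 4) = [0, 7, 4, 1, 2, 5, 6, 9, 8, 3]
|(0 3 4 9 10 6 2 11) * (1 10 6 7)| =21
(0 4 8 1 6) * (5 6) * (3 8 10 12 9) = (0 4 10 12 9 3 8 1 5 6) = [4, 5, 2, 8, 10, 6, 0, 7, 1, 3, 12, 11, 9]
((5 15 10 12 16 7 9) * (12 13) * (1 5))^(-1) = (1 9 7 16 12 13 10 15 5) = [0, 9, 2, 3, 4, 1, 6, 16, 8, 7, 15, 11, 13, 10, 14, 5, 12]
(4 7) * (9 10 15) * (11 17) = (4 7)(9 10 15)(11 17) = [0, 1, 2, 3, 7, 5, 6, 4, 8, 10, 15, 17, 12, 13, 14, 9, 16, 11]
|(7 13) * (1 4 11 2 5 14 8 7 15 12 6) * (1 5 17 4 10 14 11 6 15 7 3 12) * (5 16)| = |(1 10 14 8 3 12 15)(2 17 4 6 16 5 11)(7 13)| = 14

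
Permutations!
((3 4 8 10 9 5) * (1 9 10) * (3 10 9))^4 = (5 10 9) = [0, 1, 2, 3, 4, 10, 6, 7, 8, 5, 9]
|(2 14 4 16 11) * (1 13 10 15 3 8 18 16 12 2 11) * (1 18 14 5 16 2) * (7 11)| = |(1 13 10 15 3 8 14 4 12)(2 5 16 18)(7 11)| = 36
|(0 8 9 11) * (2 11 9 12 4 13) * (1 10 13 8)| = 6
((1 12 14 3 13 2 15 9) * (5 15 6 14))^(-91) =[0, 9, 13, 14, 4, 12, 2, 7, 8, 15, 10, 11, 1, 3, 6, 5] =(1 9 15 5 12)(2 13 3 14 6)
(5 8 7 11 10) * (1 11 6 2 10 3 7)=[0, 11, 10, 7, 4, 8, 2, 6, 1, 9, 5, 3]=(1 11 3 7 6 2 10 5 8)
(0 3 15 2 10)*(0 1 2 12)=(0 3 15 12)(1 2 10)=[3, 2, 10, 15, 4, 5, 6, 7, 8, 9, 1, 11, 0, 13, 14, 12]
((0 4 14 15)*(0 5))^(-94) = [4, 1, 2, 3, 14, 0, 6, 7, 8, 9, 10, 11, 12, 13, 15, 5] = (0 4 14 15 5)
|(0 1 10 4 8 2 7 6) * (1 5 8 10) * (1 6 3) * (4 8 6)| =21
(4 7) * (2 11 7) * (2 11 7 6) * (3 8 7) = [0, 1, 3, 8, 11, 5, 2, 4, 7, 9, 10, 6] = (2 3 8 7 4 11 6)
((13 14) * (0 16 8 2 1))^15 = (16)(13 14) = [0, 1, 2, 3, 4, 5, 6, 7, 8, 9, 10, 11, 12, 14, 13, 15, 16]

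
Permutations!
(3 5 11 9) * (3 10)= [0, 1, 2, 5, 4, 11, 6, 7, 8, 10, 3, 9]= (3 5 11 9 10)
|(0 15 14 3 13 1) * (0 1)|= 5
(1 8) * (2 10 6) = [0, 8, 10, 3, 4, 5, 2, 7, 1, 9, 6] = (1 8)(2 10 6)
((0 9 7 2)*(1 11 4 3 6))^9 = (0 9 7 2)(1 6 3 4 11) = [9, 6, 0, 4, 11, 5, 3, 2, 8, 7, 10, 1]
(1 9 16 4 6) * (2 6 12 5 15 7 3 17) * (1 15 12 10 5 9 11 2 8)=(1 11 2 6 15 7 3 17 8)(4 10 5 12 9 16)=[0, 11, 6, 17, 10, 12, 15, 3, 1, 16, 5, 2, 9, 13, 14, 7, 4, 8]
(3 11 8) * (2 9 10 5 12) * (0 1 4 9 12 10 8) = (0 1 4 9 8 3 11)(2 12)(5 10) = [1, 4, 12, 11, 9, 10, 6, 7, 3, 8, 5, 0, 2]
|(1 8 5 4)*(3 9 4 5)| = |(1 8 3 9 4)| = 5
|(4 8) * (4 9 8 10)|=|(4 10)(8 9)|=2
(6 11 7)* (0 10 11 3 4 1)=[10, 0, 2, 4, 1, 5, 3, 6, 8, 9, 11, 7]=(0 10 11 7 6 3 4 1)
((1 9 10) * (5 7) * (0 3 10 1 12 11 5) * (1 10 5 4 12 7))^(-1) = (0 7 10 9 1 5 3)(4 11 12) = [7, 5, 2, 0, 11, 3, 6, 10, 8, 1, 9, 12, 4]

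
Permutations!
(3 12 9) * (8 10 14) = (3 12 9)(8 10 14) = [0, 1, 2, 12, 4, 5, 6, 7, 10, 3, 14, 11, 9, 13, 8]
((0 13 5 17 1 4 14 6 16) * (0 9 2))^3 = (0 17 14 9 13 1 6 2 5 4 16) = [17, 6, 5, 3, 16, 4, 2, 7, 8, 13, 10, 11, 12, 1, 9, 15, 0, 14]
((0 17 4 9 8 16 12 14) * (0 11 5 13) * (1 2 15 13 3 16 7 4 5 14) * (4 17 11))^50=(0 14 9 7 5 16 1 15)(2 13 11 4 8 17 3 12)=[14, 15, 13, 12, 8, 16, 6, 5, 17, 7, 10, 4, 2, 11, 9, 0, 1, 3]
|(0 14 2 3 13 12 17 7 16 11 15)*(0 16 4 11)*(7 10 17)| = |(0 14 2 3 13 12 7 4 11 15 16)(10 17)| = 22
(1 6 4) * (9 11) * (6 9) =(1 9 11 6 4) =[0, 9, 2, 3, 1, 5, 4, 7, 8, 11, 10, 6]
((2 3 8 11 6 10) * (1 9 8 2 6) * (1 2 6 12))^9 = (12) = [0, 1, 2, 3, 4, 5, 6, 7, 8, 9, 10, 11, 12]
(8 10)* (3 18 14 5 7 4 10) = (3 18 14 5 7 4 10 8) = [0, 1, 2, 18, 10, 7, 6, 4, 3, 9, 8, 11, 12, 13, 5, 15, 16, 17, 14]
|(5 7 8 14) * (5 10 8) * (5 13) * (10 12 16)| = 15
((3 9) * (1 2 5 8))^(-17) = (1 8 5 2)(3 9) = [0, 8, 1, 9, 4, 2, 6, 7, 5, 3]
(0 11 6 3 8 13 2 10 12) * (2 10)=(0 11 6 3 8 13 10 12)=[11, 1, 2, 8, 4, 5, 3, 7, 13, 9, 12, 6, 0, 10]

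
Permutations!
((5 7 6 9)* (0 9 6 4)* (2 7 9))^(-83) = (0 2 7 4)(5 9) = [2, 1, 7, 3, 0, 9, 6, 4, 8, 5]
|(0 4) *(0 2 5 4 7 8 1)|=12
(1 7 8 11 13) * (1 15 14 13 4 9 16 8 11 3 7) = (3 7 11 4 9 16 8)(13 15 14) = [0, 1, 2, 7, 9, 5, 6, 11, 3, 16, 10, 4, 12, 15, 13, 14, 8]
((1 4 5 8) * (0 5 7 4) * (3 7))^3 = (0 1 8 5) = [1, 8, 2, 3, 4, 0, 6, 7, 5]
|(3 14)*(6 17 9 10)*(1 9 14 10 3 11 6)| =|(1 9 3 10)(6 17 14 11)| =4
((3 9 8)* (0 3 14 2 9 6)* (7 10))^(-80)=(14)(0 3 6)=[3, 1, 2, 6, 4, 5, 0, 7, 8, 9, 10, 11, 12, 13, 14]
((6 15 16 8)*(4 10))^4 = [0, 1, 2, 3, 4, 5, 6, 7, 8, 9, 10, 11, 12, 13, 14, 15, 16] = (16)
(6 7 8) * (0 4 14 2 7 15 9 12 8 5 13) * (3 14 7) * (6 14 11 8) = [4, 1, 3, 11, 7, 13, 15, 5, 14, 12, 10, 8, 6, 0, 2, 9] = (0 4 7 5 13)(2 3 11 8 14)(6 15 9 12)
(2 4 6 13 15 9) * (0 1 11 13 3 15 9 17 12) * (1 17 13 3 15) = [17, 11, 4, 1, 6, 5, 15, 7, 8, 2, 10, 3, 0, 9, 14, 13, 16, 12] = (0 17 12)(1 11 3)(2 4 6 15 13 9)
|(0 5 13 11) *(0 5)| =3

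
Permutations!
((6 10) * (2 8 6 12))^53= (2 10 8 12 6)= [0, 1, 10, 3, 4, 5, 2, 7, 12, 9, 8, 11, 6]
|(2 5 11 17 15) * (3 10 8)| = 15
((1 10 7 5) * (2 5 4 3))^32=(1 3 10 2 7 5 4)=[0, 3, 7, 10, 1, 4, 6, 5, 8, 9, 2]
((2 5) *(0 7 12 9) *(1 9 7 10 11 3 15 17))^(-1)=(0 9 1 17 15 3 11 10)(2 5)(7 12)=[9, 17, 5, 11, 4, 2, 6, 12, 8, 1, 0, 10, 7, 13, 14, 3, 16, 15]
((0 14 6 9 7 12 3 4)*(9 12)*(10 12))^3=(0 10 4 6 3 14 12)(7 9)=[10, 1, 2, 14, 6, 5, 3, 9, 8, 7, 4, 11, 0, 13, 12]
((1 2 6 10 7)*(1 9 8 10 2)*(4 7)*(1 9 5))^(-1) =[0, 5, 6, 3, 10, 7, 2, 4, 9, 1, 8] =(1 5 7 4 10 8 9)(2 6)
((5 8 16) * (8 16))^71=(5 16)=[0, 1, 2, 3, 4, 16, 6, 7, 8, 9, 10, 11, 12, 13, 14, 15, 5]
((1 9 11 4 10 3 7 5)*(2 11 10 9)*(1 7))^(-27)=(1 2 11 4 9 10 3)(5 7)=[0, 2, 11, 1, 9, 7, 6, 5, 8, 10, 3, 4]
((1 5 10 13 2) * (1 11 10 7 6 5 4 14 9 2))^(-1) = (1 13 10 11 2 9 14 4)(5 6 7) = [0, 13, 9, 3, 1, 6, 7, 5, 8, 14, 11, 2, 12, 10, 4]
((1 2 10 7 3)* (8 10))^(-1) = (1 3 7 10 8 2) = [0, 3, 1, 7, 4, 5, 6, 10, 2, 9, 8]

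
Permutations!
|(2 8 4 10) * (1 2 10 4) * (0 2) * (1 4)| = |(10)(0 2 8 4 1)| = 5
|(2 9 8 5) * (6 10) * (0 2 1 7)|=14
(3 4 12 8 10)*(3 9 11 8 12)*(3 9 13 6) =(3 4 9 11 8 10 13 6) =[0, 1, 2, 4, 9, 5, 3, 7, 10, 11, 13, 8, 12, 6]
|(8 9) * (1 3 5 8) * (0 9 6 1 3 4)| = |(0 9 3 5 8 6 1 4)| = 8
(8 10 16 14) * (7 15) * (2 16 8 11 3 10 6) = (2 16 14 11 3 10 8 6)(7 15) = [0, 1, 16, 10, 4, 5, 2, 15, 6, 9, 8, 3, 12, 13, 11, 7, 14]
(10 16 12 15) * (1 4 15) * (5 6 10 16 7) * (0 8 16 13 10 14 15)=[8, 4, 2, 3, 0, 6, 14, 5, 16, 9, 7, 11, 1, 10, 15, 13, 12]=(0 8 16 12 1 4)(5 6 14 15 13 10 7)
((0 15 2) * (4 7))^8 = [2, 1, 15, 3, 4, 5, 6, 7, 8, 9, 10, 11, 12, 13, 14, 0] = (0 2 15)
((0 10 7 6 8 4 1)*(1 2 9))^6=[2, 4, 6, 3, 7, 5, 0, 1, 10, 8, 9]=(0 2 6)(1 4 7)(8 10 9)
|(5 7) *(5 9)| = |(5 7 9)| = 3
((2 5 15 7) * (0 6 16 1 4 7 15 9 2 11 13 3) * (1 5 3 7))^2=(0 16 9 3 6 5 2)(7 13 11)=[16, 1, 0, 6, 4, 2, 5, 13, 8, 3, 10, 7, 12, 11, 14, 15, 9]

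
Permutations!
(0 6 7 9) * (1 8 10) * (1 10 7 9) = (10)(0 6 9)(1 8 7) = [6, 8, 2, 3, 4, 5, 9, 1, 7, 0, 10]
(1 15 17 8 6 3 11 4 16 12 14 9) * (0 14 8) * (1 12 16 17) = (0 14 9 12 8 6 3 11 4 17)(1 15) = [14, 15, 2, 11, 17, 5, 3, 7, 6, 12, 10, 4, 8, 13, 9, 1, 16, 0]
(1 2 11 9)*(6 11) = (1 2 6 11 9) = [0, 2, 6, 3, 4, 5, 11, 7, 8, 1, 10, 9]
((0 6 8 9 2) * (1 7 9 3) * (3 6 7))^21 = [7, 3, 0, 1, 4, 5, 8, 9, 6, 2] = (0 7 9 2)(1 3)(6 8)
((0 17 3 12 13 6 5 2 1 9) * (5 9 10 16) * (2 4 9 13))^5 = (0 1 9 2 4 12 5 3 16 17 10)(6 13) = [1, 9, 4, 16, 12, 3, 13, 7, 8, 2, 0, 11, 5, 6, 14, 15, 17, 10]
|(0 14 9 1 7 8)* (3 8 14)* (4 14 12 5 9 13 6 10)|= 15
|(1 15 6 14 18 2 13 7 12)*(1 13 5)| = 21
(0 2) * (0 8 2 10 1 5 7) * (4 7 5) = (0 10 1 4 7)(2 8) = [10, 4, 8, 3, 7, 5, 6, 0, 2, 9, 1]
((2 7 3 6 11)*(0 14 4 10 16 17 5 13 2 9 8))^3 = (0 10 5 7 11)(2 6 8 4 17)(3 9 14 16 13) = [10, 1, 6, 9, 17, 7, 8, 11, 4, 14, 5, 0, 12, 3, 16, 15, 13, 2]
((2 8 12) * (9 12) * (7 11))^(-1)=(2 12 9 8)(7 11)=[0, 1, 12, 3, 4, 5, 6, 11, 2, 8, 10, 7, 9]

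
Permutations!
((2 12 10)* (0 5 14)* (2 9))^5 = [14, 1, 12, 3, 4, 0, 6, 7, 8, 2, 9, 11, 10, 13, 5] = (0 14 5)(2 12 10 9)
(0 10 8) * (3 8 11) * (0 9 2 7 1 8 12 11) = (0 10)(1 8 9 2 7)(3 12 11) = [10, 8, 7, 12, 4, 5, 6, 1, 9, 2, 0, 3, 11]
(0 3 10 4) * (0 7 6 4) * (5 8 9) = (0 3 10)(4 7 6)(5 8 9) = [3, 1, 2, 10, 7, 8, 4, 6, 9, 5, 0]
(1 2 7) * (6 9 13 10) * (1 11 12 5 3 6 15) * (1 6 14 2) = (2 7 11 12 5 3 14)(6 9 13 10 15) = [0, 1, 7, 14, 4, 3, 9, 11, 8, 13, 15, 12, 5, 10, 2, 6]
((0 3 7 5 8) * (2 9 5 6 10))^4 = (0 10 8 6 5 7 9 3 2) = [10, 1, 0, 2, 4, 7, 5, 9, 6, 3, 8]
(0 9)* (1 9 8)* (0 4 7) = (0 8 1 9 4 7) = [8, 9, 2, 3, 7, 5, 6, 0, 1, 4]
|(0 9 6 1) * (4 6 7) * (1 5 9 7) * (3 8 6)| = |(0 7 4 3 8 6 5 9 1)| = 9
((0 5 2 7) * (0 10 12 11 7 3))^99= [3, 1, 5, 2, 4, 0, 6, 11, 8, 9, 7, 12, 10]= (0 3 2 5)(7 11 12 10)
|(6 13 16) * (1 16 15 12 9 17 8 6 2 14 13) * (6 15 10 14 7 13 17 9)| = 12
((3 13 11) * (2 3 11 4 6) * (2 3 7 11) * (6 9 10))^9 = (3 9)(4 6)(10 13) = [0, 1, 2, 9, 6, 5, 4, 7, 8, 3, 13, 11, 12, 10]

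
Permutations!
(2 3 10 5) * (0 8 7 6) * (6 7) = [8, 1, 3, 10, 4, 2, 0, 7, 6, 9, 5] = (0 8 6)(2 3 10 5)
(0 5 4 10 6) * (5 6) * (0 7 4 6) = (4 10 5 6 7) = [0, 1, 2, 3, 10, 6, 7, 4, 8, 9, 5]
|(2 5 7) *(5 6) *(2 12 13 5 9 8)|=4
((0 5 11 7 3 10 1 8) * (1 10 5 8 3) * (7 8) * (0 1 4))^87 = (1 5 8 3 11) = [0, 5, 2, 11, 4, 8, 6, 7, 3, 9, 10, 1]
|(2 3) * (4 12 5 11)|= 4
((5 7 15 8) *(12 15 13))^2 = (5 13 15)(7 12 8) = [0, 1, 2, 3, 4, 13, 6, 12, 7, 9, 10, 11, 8, 15, 14, 5]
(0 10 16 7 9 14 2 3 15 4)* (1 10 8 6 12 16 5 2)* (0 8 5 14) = (0 5 2 3 15 4 8 6 12 16 7 9)(1 10 14) = [5, 10, 3, 15, 8, 2, 12, 9, 6, 0, 14, 11, 16, 13, 1, 4, 7]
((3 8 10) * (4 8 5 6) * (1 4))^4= (1 3 4 5 8 6 10)= [0, 3, 2, 4, 5, 8, 10, 7, 6, 9, 1]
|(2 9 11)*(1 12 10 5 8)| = 15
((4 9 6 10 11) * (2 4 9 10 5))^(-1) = [0, 1, 5, 3, 2, 6, 9, 7, 8, 11, 4, 10] = (2 5 6 9 11 10 4)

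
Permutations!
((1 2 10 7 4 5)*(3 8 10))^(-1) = (1 5 4 7 10 8 3 2) = [0, 5, 1, 2, 7, 4, 6, 10, 3, 9, 8]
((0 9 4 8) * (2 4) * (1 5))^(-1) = (0 8 4 2 9)(1 5) = [8, 5, 9, 3, 2, 1, 6, 7, 4, 0]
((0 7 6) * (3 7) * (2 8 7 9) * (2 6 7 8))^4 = (9) = [0, 1, 2, 3, 4, 5, 6, 7, 8, 9]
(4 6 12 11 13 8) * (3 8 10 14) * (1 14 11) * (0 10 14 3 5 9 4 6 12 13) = (0 10 11)(1 3 8 6 13 14 5 9 4 12) = [10, 3, 2, 8, 12, 9, 13, 7, 6, 4, 11, 0, 1, 14, 5]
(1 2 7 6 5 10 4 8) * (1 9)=[0, 2, 7, 3, 8, 10, 5, 6, 9, 1, 4]=(1 2 7 6 5 10 4 8 9)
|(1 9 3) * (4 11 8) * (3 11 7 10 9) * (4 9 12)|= 12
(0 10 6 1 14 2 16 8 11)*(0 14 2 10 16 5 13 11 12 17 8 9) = (0 16 9)(1 2 5 13 11 14 10 6)(8 12 17) = [16, 2, 5, 3, 4, 13, 1, 7, 12, 0, 6, 14, 17, 11, 10, 15, 9, 8]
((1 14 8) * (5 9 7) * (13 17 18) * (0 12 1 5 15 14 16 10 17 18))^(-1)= [17, 12, 2, 3, 4, 8, 6, 9, 14, 5, 16, 11, 0, 18, 15, 7, 1, 10, 13]= (0 17 10 16 1 12)(5 8 14 15 7 9)(13 18)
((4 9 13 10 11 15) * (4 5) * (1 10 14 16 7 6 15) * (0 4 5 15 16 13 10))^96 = (16) = [0, 1, 2, 3, 4, 5, 6, 7, 8, 9, 10, 11, 12, 13, 14, 15, 16]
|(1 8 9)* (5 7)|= |(1 8 9)(5 7)|= 6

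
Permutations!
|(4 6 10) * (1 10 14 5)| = |(1 10 4 6 14 5)| = 6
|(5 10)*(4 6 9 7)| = 4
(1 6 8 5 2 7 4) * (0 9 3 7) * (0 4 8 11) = [9, 6, 4, 7, 1, 2, 11, 8, 5, 3, 10, 0] = (0 9 3 7 8 5 2 4 1 6 11)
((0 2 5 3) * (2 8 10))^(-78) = (10) = [0, 1, 2, 3, 4, 5, 6, 7, 8, 9, 10]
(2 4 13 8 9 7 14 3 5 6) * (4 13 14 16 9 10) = (2 13 8 10 4 14 3 5 6)(7 16 9) = [0, 1, 13, 5, 14, 6, 2, 16, 10, 7, 4, 11, 12, 8, 3, 15, 9]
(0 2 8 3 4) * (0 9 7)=(0 2 8 3 4 9 7)=[2, 1, 8, 4, 9, 5, 6, 0, 3, 7]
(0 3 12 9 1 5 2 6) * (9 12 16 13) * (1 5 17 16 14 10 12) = (0 3 14 10 12 1 17 16 13 9 5 2 6) = [3, 17, 6, 14, 4, 2, 0, 7, 8, 5, 12, 11, 1, 9, 10, 15, 13, 16]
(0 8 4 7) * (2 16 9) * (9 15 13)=[8, 1, 16, 3, 7, 5, 6, 0, 4, 2, 10, 11, 12, 9, 14, 13, 15]=(0 8 4 7)(2 16 15 13 9)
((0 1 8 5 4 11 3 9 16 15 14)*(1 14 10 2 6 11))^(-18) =[0, 5, 15, 6, 8, 1, 10, 7, 4, 11, 16, 2, 12, 13, 14, 9, 3] =(1 5)(2 15 9 11)(3 6 10 16)(4 8)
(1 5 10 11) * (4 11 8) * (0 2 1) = (0 2 1 5 10 8 4 11) = [2, 5, 1, 3, 11, 10, 6, 7, 4, 9, 8, 0]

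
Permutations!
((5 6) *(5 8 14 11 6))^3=[0, 1, 2, 3, 4, 5, 11, 7, 6, 9, 10, 14, 12, 13, 8]=(6 11 14 8)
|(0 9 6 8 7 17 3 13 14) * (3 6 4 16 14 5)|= |(0 9 4 16 14)(3 13 5)(6 8 7 17)|= 60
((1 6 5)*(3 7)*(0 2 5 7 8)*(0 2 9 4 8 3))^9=[0, 1, 2, 3, 4, 5, 6, 7, 8, 9]=(9)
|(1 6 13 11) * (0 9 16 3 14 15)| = |(0 9 16 3 14 15)(1 6 13 11)| = 12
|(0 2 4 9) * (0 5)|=|(0 2 4 9 5)|=5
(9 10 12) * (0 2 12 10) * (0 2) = [0, 1, 12, 3, 4, 5, 6, 7, 8, 2, 10, 11, 9] = (2 12 9)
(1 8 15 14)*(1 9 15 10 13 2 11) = [0, 8, 11, 3, 4, 5, 6, 7, 10, 15, 13, 1, 12, 2, 9, 14] = (1 8 10 13 2 11)(9 15 14)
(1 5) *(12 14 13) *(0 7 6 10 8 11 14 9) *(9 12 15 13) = [7, 5, 2, 3, 4, 1, 10, 6, 11, 0, 8, 14, 12, 15, 9, 13] = (0 7 6 10 8 11 14 9)(1 5)(13 15)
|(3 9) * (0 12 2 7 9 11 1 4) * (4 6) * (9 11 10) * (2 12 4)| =30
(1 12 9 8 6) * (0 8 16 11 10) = (0 8 6 1 12 9 16 11 10) = [8, 12, 2, 3, 4, 5, 1, 7, 6, 16, 0, 10, 9, 13, 14, 15, 11]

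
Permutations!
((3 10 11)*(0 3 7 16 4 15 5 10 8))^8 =(0 8 3)(4 15 5 10 11 7 16) =[8, 1, 2, 0, 15, 10, 6, 16, 3, 9, 11, 7, 12, 13, 14, 5, 4]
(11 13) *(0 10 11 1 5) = (0 10 11 13 1 5) = [10, 5, 2, 3, 4, 0, 6, 7, 8, 9, 11, 13, 12, 1]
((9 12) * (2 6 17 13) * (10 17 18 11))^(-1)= (2 13 17 10 11 18 6)(9 12)= [0, 1, 13, 3, 4, 5, 2, 7, 8, 12, 11, 18, 9, 17, 14, 15, 16, 10, 6]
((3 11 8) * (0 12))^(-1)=(0 12)(3 8 11)=[12, 1, 2, 8, 4, 5, 6, 7, 11, 9, 10, 3, 0]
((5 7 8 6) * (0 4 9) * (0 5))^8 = (0 4 9 5 7 8 6) = [4, 1, 2, 3, 9, 7, 0, 8, 6, 5]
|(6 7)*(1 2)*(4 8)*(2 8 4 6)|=|(1 8 6 7 2)|=5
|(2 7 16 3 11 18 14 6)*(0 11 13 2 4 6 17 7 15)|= 22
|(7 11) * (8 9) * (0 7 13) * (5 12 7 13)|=4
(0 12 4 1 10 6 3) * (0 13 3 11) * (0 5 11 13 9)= [12, 10, 2, 9, 1, 11, 13, 7, 8, 0, 6, 5, 4, 3]= (0 12 4 1 10 6 13 3 9)(5 11)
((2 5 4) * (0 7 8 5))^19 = (0 7 8 5 4 2) = [7, 1, 0, 3, 2, 4, 6, 8, 5]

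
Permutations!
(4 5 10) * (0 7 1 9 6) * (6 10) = (0 7 1 9 10 4 5 6) = [7, 9, 2, 3, 5, 6, 0, 1, 8, 10, 4]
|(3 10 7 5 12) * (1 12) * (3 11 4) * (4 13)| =|(1 12 11 13 4 3 10 7 5)| =9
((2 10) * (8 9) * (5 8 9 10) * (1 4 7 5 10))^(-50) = (10) = [0, 1, 2, 3, 4, 5, 6, 7, 8, 9, 10]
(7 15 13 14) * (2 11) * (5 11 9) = (2 9 5 11)(7 15 13 14) = [0, 1, 9, 3, 4, 11, 6, 15, 8, 5, 10, 2, 12, 14, 7, 13]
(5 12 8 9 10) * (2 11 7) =[0, 1, 11, 3, 4, 12, 6, 2, 9, 10, 5, 7, 8] =(2 11 7)(5 12 8 9 10)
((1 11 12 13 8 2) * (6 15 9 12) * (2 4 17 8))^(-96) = (17) = [0, 1, 2, 3, 4, 5, 6, 7, 8, 9, 10, 11, 12, 13, 14, 15, 16, 17]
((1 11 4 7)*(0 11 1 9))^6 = (0 11 4 7 9) = [11, 1, 2, 3, 7, 5, 6, 9, 8, 0, 10, 4]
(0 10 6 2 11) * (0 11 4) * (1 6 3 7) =(11)(0 10 3 7 1 6 2 4) =[10, 6, 4, 7, 0, 5, 2, 1, 8, 9, 3, 11]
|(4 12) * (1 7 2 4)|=|(1 7 2 4 12)|=5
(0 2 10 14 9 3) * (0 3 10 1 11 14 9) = (0 2 1 11 14)(9 10) = [2, 11, 1, 3, 4, 5, 6, 7, 8, 10, 9, 14, 12, 13, 0]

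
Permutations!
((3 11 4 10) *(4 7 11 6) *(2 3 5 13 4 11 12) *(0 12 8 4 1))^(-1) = (0 1 13 5 10 4 8 7 11 6 3 2 12) = [1, 13, 12, 2, 8, 10, 3, 11, 7, 9, 4, 6, 0, 5]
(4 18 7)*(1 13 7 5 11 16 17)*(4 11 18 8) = (1 13 7 11 16 17)(4 8)(5 18) = [0, 13, 2, 3, 8, 18, 6, 11, 4, 9, 10, 16, 12, 7, 14, 15, 17, 1, 5]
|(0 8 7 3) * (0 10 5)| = 6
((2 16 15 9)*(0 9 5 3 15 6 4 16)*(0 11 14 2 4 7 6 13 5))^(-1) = (0 15 3 5 13 16 4 9)(2 14 11)(6 7) = [15, 1, 14, 5, 9, 13, 7, 6, 8, 0, 10, 2, 12, 16, 11, 3, 4]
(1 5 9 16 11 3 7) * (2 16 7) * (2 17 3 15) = (1 5 9 7)(2 16 11 15)(3 17) = [0, 5, 16, 17, 4, 9, 6, 1, 8, 7, 10, 15, 12, 13, 14, 2, 11, 3]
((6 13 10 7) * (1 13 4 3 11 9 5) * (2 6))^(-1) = [0, 5, 7, 4, 6, 9, 2, 10, 8, 11, 13, 3, 12, 1] = (1 5 9 11 3 4 6 2 7 10 13)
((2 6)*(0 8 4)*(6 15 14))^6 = (2 14)(6 15) = [0, 1, 14, 3, 4, 5, 15, 7, 8, 9, 10, 11, 12, 13, 2, 6]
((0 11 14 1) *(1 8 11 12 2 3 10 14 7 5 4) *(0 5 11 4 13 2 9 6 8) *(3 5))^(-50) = (14)(2 5 13) = [0, 1, 5, 3, 4, 13, 6, 7, 8, 9, 10, 11, 12, 2, 14]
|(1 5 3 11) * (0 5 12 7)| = |(0 5 3 11 1 12 7)| = 7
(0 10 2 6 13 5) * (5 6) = [10, 1, 5, 3, 4, 0, 13, 7, 8, 9, 2, 11, 12, 6] = (0 10 2 5)(6 13)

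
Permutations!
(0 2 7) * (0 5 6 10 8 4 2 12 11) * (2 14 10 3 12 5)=[5, 1, 7, 12, 14, 6, 3, 2, 4, 9, 8, 0, 11, 13, 10]=(0 5 6 3 12 11)(2 7)(4 14 10 8)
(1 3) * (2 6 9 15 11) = (1 3)(2 6 9 15 11) = [0, 3, 6, 1, 4, 5, 9, 7, 8, 15, 10, 2, 12, 13, 14, 11]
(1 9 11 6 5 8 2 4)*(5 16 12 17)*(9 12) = (1 12 17 5 8 2 4)(6 16 9 11) = [0, 12, 4, 3, 1, 8, 16, 7, 2, 11, 10, 6, 17, 13, 14, 15, 9, 5]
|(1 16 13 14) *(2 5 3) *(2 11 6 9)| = 12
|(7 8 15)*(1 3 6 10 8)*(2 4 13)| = 21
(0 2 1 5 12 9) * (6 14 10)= [2, 5, 1, 3, 4, 12, 14, 7, 8, 0, 6, 11, 9, 13, 10]= (0 2 1 5 12 9)(6 14 10)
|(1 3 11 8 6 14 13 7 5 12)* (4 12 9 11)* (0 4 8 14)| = |(0 4 12 1 3 8 6)(5 9 11 14 13 7)| = 42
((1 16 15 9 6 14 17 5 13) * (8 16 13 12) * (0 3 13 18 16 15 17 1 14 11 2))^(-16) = (18) = [0, 1, 2, 3, 4, 5, 6, 7, 8, 9, 10, 11, 12, 13, 14, 15, 16, 17, 18]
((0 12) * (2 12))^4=[2, 1, 12, 3, 4, 5, 6, 7, 8, 9, 10, 11, 0]=(0 2 12)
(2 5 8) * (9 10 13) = (2 5 8)(9 10 13) = [0, 1, 5, 3, 4, 8, 6, 7, 2, 10, 13, 11, 12, 9]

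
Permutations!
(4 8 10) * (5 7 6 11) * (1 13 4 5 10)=(1 13 4 8)(5 7 6 11 10)=[0, 13, 2, 3, 8, 7, 11, 6, 1, 9, 5, 10, 12, 4]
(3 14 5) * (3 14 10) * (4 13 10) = (3 4 13 10)(5 14) = [0, 1, 2, 4, 13, 14, 6, 7, 8, 9, 3, 11, 12, 10, 5]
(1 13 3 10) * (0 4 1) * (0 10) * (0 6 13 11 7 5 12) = (0 4 1 11 7 5 12)(3 6 13) = [4, 11, 2, 6, 1, 12, 13, 5, 8, 9, 10, 7, 0, 3]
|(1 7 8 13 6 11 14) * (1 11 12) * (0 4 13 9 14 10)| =|(0 4 13 6 12 1 7 8 9 14 11 10)| =12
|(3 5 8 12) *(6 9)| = 4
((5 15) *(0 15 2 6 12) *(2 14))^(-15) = [12, 1, 14, 3, 4, 15, 2, 7, 8, 9, 10, 11, 6, 13, 5, 0] = (0 12 6 2 14 5 15)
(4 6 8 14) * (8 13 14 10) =(4 6 13 14)(8 10) =[0, 1, 2, 3, 6, 5, 13, 7, 10, 9, 8, 11, 12, 14, 4]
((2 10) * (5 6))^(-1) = (2 10)(5 6) = [0, 1, 10, 3, 4, 6, 5, 7, 8, 9, 2]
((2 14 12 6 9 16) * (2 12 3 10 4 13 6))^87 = (2 9 4 14 16 13 3 12 6 10) = [0, 1, 9, 12, 14, 5, 10, 7, 8, 4, 2, 11, 6, 3, 16, 15, 13]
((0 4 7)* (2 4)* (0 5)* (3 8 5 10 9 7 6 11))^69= (0 3 4 5 11 2 8 6)= [3, 1, 8, 4, 5, 11, 0, 7, 6, 9, 10, 2]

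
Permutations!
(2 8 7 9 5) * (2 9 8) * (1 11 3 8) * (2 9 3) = (1 11 2 9 5 3 8 7) = [0, 11, 9, 8, 4, 3, 6, 1, 7, 5, 10, 2]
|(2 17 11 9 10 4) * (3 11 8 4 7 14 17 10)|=21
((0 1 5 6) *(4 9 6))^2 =(0 5 9)(1 4 6) =[5, 4, 2, 3, 6, 9, 1, 7, 8, 0]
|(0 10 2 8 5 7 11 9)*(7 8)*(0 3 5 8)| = 8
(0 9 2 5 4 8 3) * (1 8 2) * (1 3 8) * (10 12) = (0 9 3)(2 5 4)(10 12) = [9, 1, 5, 0, 2, 4, 6, 7, 8, 3, 12, 11, 10]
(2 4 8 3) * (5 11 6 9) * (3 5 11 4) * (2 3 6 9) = (2 6)(4 8 5)(9 11) = [0, 1, 6, 3, 8, 4, 2, 7, 5, 11, 10, 9]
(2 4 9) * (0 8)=(0 8)(2 4 9)=[8, 1, 4, 3, 9, 5, 6, 7, 0, 2]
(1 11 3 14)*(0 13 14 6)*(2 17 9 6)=(0 13 14 1 11 3 2 17 9 6)=[13, 11, 17, 2, 4, 5, 0, 7, 8, 6, 10, 3, 12, 14, 1, 15, 16, 9]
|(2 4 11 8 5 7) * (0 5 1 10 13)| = 10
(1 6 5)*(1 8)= [0, 6, 2, 3, 4, 8, 5, 7, 1]= (1 6 5 8)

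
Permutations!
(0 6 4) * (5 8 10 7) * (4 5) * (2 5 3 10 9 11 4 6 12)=(0 12 2 5 8 9 11 4)(3 10 7 6)=[12, 1, 5, 10, 0, 8, 3, 6, 9, 11, 7, 4, 2]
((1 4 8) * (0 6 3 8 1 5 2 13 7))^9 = (0 6 3 8 5 2 13 7)(1 4) = [6, 4, 13, 8, 1, 2, 3, 0, 5, 9, 10, 11, 12, 7]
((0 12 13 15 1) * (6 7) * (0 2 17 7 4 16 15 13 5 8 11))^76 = (0 12 5 8 11)(1 6)(2 4)(7 15)(16 17) = [12, 6, 4, 3, 2, 8, 1, 15, 11, 9, 10, 0, 5, 13, 14, 7, 17, 16]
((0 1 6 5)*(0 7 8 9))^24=(0 5 9 6 8 1 7)=[5, 7, 2, 3, 4, 9, 8, 0, 1, 6]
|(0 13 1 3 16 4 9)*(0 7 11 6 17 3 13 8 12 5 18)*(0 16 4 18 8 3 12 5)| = |(0 3 4 9 7 11 6 17 12)(1 13)(5 8)(16 18)| = 18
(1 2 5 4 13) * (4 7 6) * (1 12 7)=(1 2 5)(4 13 12 7 6)=[0, 2, 5, 3, 13, 1, 4, 6, 8, 9, 10, 11, 7, 12]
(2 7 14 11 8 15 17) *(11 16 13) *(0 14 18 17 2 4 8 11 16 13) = [14, 1, 7, 3, 8, 5, 6, 18, 15, 9, 10, 11, 12, 16, 13, 2, 0, 4, 17] = (0 14 13 16)(2 7 18 17 4 8 15)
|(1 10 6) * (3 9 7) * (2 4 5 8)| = |(1 10 6)(2 4 5 8)(3 9 7)| = 12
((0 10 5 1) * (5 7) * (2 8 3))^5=(10)(2 3 8)=[0, 1, 3, 8, 4, 5, 6, 7, 2, 9, 10]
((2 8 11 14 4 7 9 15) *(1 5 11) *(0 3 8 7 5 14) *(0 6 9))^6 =[5, 9, 14, 11, 2, 7, 3, 4, 6, 8, 10, 0, 12, 13, 15, 1] =(0 5 7 4 2 14 15 1 9 8 6 3 11)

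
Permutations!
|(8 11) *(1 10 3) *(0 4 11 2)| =|(0 4 11 8 2)(1 10 3)| =15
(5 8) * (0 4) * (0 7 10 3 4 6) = (0 6)(3 4 7 10)(5 8) = [6, 1, 2, 4, 7, 8, 0, 10, 5, 9, 3]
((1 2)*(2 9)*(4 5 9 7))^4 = (1 9 4)(2 5 7) = [0, 9, 5, 3, 1, 7, 6, 2, 8, 4]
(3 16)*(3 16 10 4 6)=[0, 1, 2, 10, 6, 5, 3, 7, 8, 9, 4, 11, 12, 13, 14, 15, 16]=(16)(3 10 4 6)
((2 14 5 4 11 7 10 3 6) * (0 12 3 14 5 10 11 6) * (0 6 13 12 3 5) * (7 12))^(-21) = (0 2 6 3)(4 11)(5 7)(10 14)(12 13) = [2, 1, 6, 0, 11, 7, 3, 5, 8, 9, 14, 4, 13, 12, 10]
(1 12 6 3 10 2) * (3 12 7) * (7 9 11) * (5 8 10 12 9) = [0, 5, 1, 12, 4, 8, 9, 3, 10, 11, 2, 7, 6] = (1 5 8 10 2)(3 12 6 9 11 7)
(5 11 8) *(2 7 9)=[0, 1, 7, 3, 4, 11, 6, 9, 5, 2, 10, 8]=(2 7 9)(5 11 8)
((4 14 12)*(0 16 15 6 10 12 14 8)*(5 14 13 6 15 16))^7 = (16)(0 4 10 13 5 8 12 6 14) = [4, 1, 2, 3, 10, 8, 14, 7, 12, 9, 13, 11, 6, 5, 0, 15, 16]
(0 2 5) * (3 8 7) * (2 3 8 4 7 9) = (0 3 4 7 8 9 2 5) = [3, 1, 5, 4, 7, 0, 6, 8, 9, 2]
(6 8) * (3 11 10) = (3 11 10)(6 8) = [0, 1, 2, 11, 4, 5, 8, 7, 6, 9, 3, 10]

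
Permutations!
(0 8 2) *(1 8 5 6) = (0 5 6 1 8 2) = [5, 8, 0, 3, 4, 6, 1, 7, 2]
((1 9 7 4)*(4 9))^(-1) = (1 4)(7 9) = [0, 4, 2, 3, 1, 5, 6, 9, 8, 7]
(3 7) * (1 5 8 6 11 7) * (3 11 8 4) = [0, 5, 2, 1, 3, 4, 8, 11, 6, 9, 10, 7] = (1 5 4 3)(6 8)(7 11)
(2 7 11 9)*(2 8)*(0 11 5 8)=(0 11 9)(2 7 5 8)=[11, 1, 7, 3, 4, 8, 6, 5, 2, 0, 10, 9]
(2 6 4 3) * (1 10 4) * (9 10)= [0, 9, 6, 2, 3, 5, 1, 7, 8, 10, 4]= (1 9 10 4 3 2 6)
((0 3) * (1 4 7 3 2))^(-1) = (0 3 7 4 1 2) = [3, 2, 0, 7, 1, 5, 6, 4]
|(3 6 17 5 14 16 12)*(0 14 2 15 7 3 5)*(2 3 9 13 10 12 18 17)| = |(0 14 16 18 17)(2 15 7 9 13 10 12 5 3 6)| = 10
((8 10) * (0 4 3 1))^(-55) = (0 4 3 1)(8 10) = [4, 0, 2, 1, 3, 5, 6, 7, 10, 9, 8]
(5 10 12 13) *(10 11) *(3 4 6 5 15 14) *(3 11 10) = (3 4 6 5 10 12 13 15 14 11) = [0, 1, 2, 4, 6, 10, 5, 7, 8, 9, 12, 3, 13, 15, 11, 14]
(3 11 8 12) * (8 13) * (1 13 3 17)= (1 13 8 12 17)(3 11)= [0, 13, 2, 11, 4, 5, 6, 7, 12, 9, 10, 3, 17, 8, 14, 15, 16, 1]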